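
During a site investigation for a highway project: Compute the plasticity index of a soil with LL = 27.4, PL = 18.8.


Using PI = LL - PL
PI = 27.4 - 18.8
PI = 8.6


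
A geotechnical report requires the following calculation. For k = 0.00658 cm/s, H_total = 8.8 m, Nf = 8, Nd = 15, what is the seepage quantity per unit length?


Convert k to m/s for unit consistency with H:
k = 0.00658 cm/s = 0.00658 / 100 m/s = 6.58e-05 m/s
Using q = k * H * Nf / Nd
Nf / Nd = 8 / 15 = 0.5333
q = 6.58e-05 * 8.8 * 0.5333
q = 0.0003088 m^3/s per m


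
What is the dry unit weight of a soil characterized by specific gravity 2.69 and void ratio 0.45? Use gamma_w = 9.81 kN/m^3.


Result: 18.199 kN/m^3

Derivation:
Using gamma_d = Gs * gamma_w / (1 + e)
gamma_d = 2.69 * 9.81 / (1 + 0.45)
gamma_d = 2.69 * 9.81 / 1.45
gamma_d = 18.199 kN/m^3


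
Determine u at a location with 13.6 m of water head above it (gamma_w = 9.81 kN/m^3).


Result: 133.42 kPa

Derivation:
Using u = gamma_w * h_w
u = 9.81 * 13.6
u = 133.42 kPa


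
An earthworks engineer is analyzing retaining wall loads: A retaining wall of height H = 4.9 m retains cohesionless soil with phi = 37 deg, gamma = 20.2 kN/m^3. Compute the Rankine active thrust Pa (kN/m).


Compute active earth pressure coefficient:
Ka = tan^2(45 - phi/2) = tan^2(26.5) = 0.248584
Compute active force:
Pa = 0.5 * Ka * gamma * H^2
Pa = 0.5 * 0.248584 * 20.2 * 4.9^2
Pa = 60.28 kN/m


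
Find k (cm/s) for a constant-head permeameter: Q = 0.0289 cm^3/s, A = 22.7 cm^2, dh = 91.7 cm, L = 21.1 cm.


Compute hydraulic gradient:
i = dh / L = 91.7 / 21.1 = 4.34597
Then apply Darcy's law:
k = Q / (A * i)
k = 0.0289 / (22.7 * 4.34597)
k = 0.0289 / 98.6536
k = 0.000293 cm/s


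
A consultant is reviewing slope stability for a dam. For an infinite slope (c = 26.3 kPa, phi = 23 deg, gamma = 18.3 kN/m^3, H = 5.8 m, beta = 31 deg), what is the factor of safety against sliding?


Using Fs = c / (gamma*H*sin(beta)*cos(beta)) + tan(phi)/tan(beta)
Cohesion contribution = 26.3 / (18.3*5.8*sin(31)*cos(31))
Cohesion contribution = 0.56127
Friction contribution = tan(23)/tan(31) = 0.706445
Fs = 0.56127 + 0.706445
Fs = 1.268


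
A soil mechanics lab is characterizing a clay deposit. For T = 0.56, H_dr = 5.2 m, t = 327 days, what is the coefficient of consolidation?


Using cv = T * H_dr^2 / t
H_dr^2 = 5.2^2 = 27.04
cv = 0.56 * 27.04 / 327
cv = 0.04631 m^2/day


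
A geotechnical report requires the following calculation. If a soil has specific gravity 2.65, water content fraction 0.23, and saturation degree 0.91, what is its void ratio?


Using the relation e = Gs * w / S
e = 2.65 * 0.23 / 0.91
e = 0.6698


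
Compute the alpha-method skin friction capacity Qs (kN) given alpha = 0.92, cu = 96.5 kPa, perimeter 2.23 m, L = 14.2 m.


Using Qs = alpha * cu * perimeter * L
Qs = 0.92 * 96.5 * 2.23 * 14.2
Qs = 2811.31 kN


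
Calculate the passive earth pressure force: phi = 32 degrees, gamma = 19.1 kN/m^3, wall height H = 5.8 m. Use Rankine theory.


Compute passive earth pressure coefficient:
Kp = tan^2(45 + phi/2) = tan^2(61.0) = 3.254588
Compute passive force:
Pp = 0.5 * Kp * gamma * H^2
Pp = 0.5 * 3.254588 * 19.1 * 5.8^2
Pp = 1045.58 kN/m


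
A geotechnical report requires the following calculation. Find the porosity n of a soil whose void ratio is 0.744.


Result: 0.4266

Derivation:
Using the relation n = e / (1 + e)
n = 0.744 / (1 + 0.744)
n = 0.744 / 1.744
n = 0.4266


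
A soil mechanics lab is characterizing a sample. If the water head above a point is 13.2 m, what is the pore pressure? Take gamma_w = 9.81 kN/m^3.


Result: 129.49 kPa

Derivation:
Using u = gamma_w * h_w
u = 9.81 * 13.2
u = 129.49 kPa


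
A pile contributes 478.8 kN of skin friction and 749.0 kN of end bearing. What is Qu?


Using Qu = Qf + Qb
Qu = 478.8 + 749.0
Qu = 1227.8 kN


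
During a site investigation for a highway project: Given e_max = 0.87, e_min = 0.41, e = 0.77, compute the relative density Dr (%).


Using Dr = (e_max - e) / (e_max - e_min) * 100
e_max - e = 0.87 - 0.77 = 0.1
e_max - e_min = 0.87 - 0.41 = 0.46
Dr = 0.1 / 0.46 * 100
Dr = 21.74 %


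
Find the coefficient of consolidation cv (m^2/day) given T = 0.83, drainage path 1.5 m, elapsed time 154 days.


Result: 0.01213 m^2/day

Derivation:
Using cv = T * H_dr^2 / t
H_dr^2 = 1.5^2 = 2.25
cv = 0.83 * 2.25 / 154
cv = 0.01213 m^2/day


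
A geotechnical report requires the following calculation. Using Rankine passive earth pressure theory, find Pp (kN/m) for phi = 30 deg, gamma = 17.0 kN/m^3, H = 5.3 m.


Compute passive earth pressure coefficient:
Kp = tan^2(45 + phi/2) = tan^2(60.0) = 3
Compute passive force:
Pp = 0.5 * Kp * gamma * H^2
Pp = 0.5 * 3 * 17.0 * 5.3^2
Pp = 716.29 kN/m


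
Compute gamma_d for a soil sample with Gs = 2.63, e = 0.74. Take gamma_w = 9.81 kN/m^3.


Using gamma_d = Gs * gamma_w / (1 + e)
gamma_d = 2.63 * 9.81 / (1 + 0.74)
gamma_d = 2.63 * 9.81 / 1.74
gamma_d = 14.828 kN/m^3


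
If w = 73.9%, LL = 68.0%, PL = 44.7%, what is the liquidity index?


Result: 1.253

Derivation:
First compute the plasticity index:
PI = LL - PL = 68.0 - 44.7 = 23.3
Then compute the liquidity index:
LI = (w - PL) / PI
LI = (73.9 - 44.7) / 23.3
LI = 1.253


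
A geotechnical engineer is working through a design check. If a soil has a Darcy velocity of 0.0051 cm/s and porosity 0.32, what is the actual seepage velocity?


Using v_s = v_d / n
v_s = 0.0051 / 0.32
v_s = 0.01594 cm/s


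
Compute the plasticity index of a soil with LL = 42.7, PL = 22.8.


Using PI = LL - PL
PI = 42.7 - 22.8
PI = 19.9


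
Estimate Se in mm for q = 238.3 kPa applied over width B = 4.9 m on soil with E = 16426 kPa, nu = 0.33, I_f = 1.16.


Using Se = q * B * (1 - nu^2) * I_f / E
1 - nu^2 = 1 - 0.33^2 = 0.8911
Se = 238.3 * 4.9 * 0.8911 * 1.16 / 16426
Se = 0.073481 m
Convert to mm: Se = 0.073481 * 1000 = 73.481 mm


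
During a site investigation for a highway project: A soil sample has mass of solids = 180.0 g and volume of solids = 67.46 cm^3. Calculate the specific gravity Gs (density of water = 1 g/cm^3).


Using Gs = m_s / (V_s * rho_w)
Since rho_w = 1 g/cm^3:
Gs = 180.0 / 67.46
Gs = 2.668


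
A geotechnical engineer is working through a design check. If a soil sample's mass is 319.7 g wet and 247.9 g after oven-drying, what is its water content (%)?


Using w = (m_wet - m_dry) / m_dry * 100
m_wet - m_dry = 319.7 - 247.9 = 71.8 g
w = 71.8 / 247.9 * 100
w = 28.96 %


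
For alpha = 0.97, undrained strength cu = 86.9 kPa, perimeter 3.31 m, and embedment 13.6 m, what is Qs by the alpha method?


Using Qs = alpha * cu * perimeter * L
Qs = 0.97 * 86.9 * 3.31 * 13.6
Qs = 3794.53 kN


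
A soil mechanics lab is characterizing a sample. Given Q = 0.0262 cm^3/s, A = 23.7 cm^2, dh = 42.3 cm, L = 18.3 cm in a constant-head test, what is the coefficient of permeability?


Result: 0.000478 cm/s

Derivation:
Compute hydraulic gradient:
i = dh / L = 42.3 / 18.3 = 2.31148
Then apply Darcy's law:
k = Q / (A * i)
k = 0.0262 / (23.7 * 2.31148)
k = 0.0262 / 54.782
k = 0.000478 cm/s


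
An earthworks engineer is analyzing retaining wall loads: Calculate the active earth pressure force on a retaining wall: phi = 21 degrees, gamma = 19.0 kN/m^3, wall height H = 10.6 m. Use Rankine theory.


Compute active earth pressure coefficient:
Ka = tan^2(45 - phi/2) = tan^2(34.5) = 0.472355
Compute active force:
Pa = 0.5 * Ka * gamma * H^2
Pa = 0.5 * 0.472355 * 19.0 * 10.6^2
Pa = 504.2 kN/m


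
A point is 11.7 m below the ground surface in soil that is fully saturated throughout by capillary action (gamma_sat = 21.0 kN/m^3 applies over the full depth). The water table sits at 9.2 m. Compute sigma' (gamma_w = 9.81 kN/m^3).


Total stress = gamma_sat * depth
sigma = 21.0 * 11.7 = 245.7 kPa
Pore water pressure u = gamma_w * (depth - d_wt)
u = 9.81 * (11.7 - 9.2) = 24.525 kPa
Effective stress = sigma - u
sigma' = 245.7 - 24.525 = 221.18 kPa


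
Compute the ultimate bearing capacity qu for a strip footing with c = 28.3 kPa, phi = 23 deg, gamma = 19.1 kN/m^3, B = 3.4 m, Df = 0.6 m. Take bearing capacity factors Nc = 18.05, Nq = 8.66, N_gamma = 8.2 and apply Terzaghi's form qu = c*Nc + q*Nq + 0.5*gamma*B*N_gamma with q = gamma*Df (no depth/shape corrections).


Compute qu = c*Nc + gamma*Df*Nq + 0.5*gamma*B*N_gamma
Term 1: 28.3 * 18.05 = 510.815
Term 2: 19.1 * 0.6 * 8.66 = 99.2436
Term 3: 0.5 * 19.1 * 3.4 * 8.2 = 266.254
qu = 510.815 + 99.2436 + 266.254
qu = 876.31 kPa


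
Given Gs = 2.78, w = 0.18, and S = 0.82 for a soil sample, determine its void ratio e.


Using the relation e = Gs * w / S
e = 2.78 * 0.18 / 0.82
e = 0.6102


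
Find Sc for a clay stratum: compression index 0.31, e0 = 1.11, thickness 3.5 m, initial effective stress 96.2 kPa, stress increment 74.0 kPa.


Result: 0.1274 m

Derivation:
Using Sc = Cc * H / (1 + e0) * log10((sigma0 + delta_sigma) / sigma0)
Stress ratio = (96.2 + 74.0) / 96.2 = 1.76923
log10(1.76923) = 0.247784
Cc * H / (1 + e0) = 0.31 * 3.5 / (1 + 1.11) = 0.514218
Sc = 0.514218 * 0.247784
Sc = 0.1274 m


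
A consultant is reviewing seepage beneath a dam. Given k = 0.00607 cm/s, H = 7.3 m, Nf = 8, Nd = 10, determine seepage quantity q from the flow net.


Convert k to m/s for unit consistency with H:
k = 0.00607 cm/s = 0.00607 / 100 m/s = 6.07e-05 m/s
Using q = k * H * Nf / Nd
Nf / Nd = 8 / 10 = 0.8
q = 6.07e-05 * 7.3 * 0.8
q = 0.0003545 m^3/s per m


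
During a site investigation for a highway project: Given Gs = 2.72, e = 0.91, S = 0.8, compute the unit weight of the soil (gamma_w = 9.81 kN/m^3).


Using gamma = gamma_w * (Gs + S*e) / (1 + e)
Numerator: Gs + S*e = 2.72 + 0.8*0.91 = 3.448
Denominator: 1 + e = 1 + 0.91 = 1.91
gamma = 9.81 * 3.448 / 1.91
gamma = 17.709 kN/m^3


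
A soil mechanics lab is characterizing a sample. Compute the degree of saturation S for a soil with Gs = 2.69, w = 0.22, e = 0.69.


Result: 0.8577

Derivation:
Using S = Gs * w / e
S = 2.69 * 0.22 / 0.69
S = 0.8577


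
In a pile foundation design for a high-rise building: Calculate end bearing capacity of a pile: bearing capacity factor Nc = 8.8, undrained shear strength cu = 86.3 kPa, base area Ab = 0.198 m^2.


Using Qb = Nc * cu * Ab
Qb = 8.8 * 86.3 * 0.198
Qb = 150.37 kN


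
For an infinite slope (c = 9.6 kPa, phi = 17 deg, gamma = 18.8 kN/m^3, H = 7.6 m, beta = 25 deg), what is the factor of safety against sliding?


Using Fs = c / (gamma*H*sin(beta)*cos(beta)) + tan(phi)/tan(beta)
Cohesion contribution = 9.6 / (18.8*7.6*sin(25)*cos(25))
Cohesion contribution = 0.175419
Friction contribution = tan(17)/tan(25) = 0.655642
Fs = 0.175419 + 0.655642
Fs = 0.831


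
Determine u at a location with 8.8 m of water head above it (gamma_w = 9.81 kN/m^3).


Using u = gamma_w * h_w
u = 9.81 * 8.8
u = 86.33 kPa


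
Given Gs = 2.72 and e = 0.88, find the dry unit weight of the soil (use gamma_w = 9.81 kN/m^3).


Using gamma_d = Gs * gamma_w / (1 + e)
gamma_d = 2.72 * 9.81 / (1 + 0.88)
gamma_d = 2.72 * 9.81 / 1.88
gamma_d = 14.193 kN/m^3


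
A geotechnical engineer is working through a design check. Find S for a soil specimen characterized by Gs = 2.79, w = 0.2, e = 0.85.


Using S = Gs * w / e
S = 2.79 * 0.2 / 0.85
S = 0.6565


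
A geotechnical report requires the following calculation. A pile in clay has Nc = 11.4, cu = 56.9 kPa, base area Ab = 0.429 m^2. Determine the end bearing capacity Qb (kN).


Using Qb = Nc * cu * Ab
Qb = 11.4 * 56.9 * 0.429
Qb = 278.28 kN


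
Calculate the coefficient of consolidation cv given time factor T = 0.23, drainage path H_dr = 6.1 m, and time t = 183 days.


Result: 0.04677 m^2/day

Derivation:
Using cv = T * H_dr^2 / t
H_dr^2 = 6.1^2 = 37.21
cv = 0.23 * 37.21 / 183
cv = 0.04677 m^2/day


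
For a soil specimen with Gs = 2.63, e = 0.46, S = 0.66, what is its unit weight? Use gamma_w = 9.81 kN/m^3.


Using gamma = gamma_w * (Gs + S*e) / (1 + e)
Numerator: Gs + S*e = 2.63 + 0.66*0.46 = 2.9336
Denominator: 1 + e = 1 + 0.46 = 1.46
gamma = 9.81 * 2.9336 / 1.46
gamma = 19.711 kN/m^3


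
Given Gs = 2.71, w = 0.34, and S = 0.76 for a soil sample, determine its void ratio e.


Result: 1.2124

Derivation:
Using the relation e = Gs * w / S
e = 2.71 * 0.34 / 0.76
e = 1.2124


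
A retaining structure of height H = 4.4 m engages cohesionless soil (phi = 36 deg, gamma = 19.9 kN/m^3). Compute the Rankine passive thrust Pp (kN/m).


Compute passive earth pressure coefficient:
Kp = tan^2(45 + phi/2) = tan^2(63.0) = 3.85184
Compute passive force:
Pp = 0.5 * Kp * gamma * H^2
Pp = 0.5 * 3.85184 * 19.9 * 4.4^2
Pp = 741.99 kN/m


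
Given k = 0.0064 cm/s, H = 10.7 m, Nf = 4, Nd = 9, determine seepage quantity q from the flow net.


Convert k to m/s for unit consistency with H:
k = 0.0064 cm/s = 0.0064 / 100 m/s = 6.4e-05 m/s
Using q = k * H * Nf / Nd
Nf / Nd = 4 / 9 = 0.4444
q = 6.4e-05 * 10.7 * 0.4444
q = 0.0003044 m^3/s per m


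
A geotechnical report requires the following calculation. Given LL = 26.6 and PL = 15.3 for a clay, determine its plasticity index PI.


Using PI = LL - PL
PI = 26.6 - 15.3
PI = 11.3


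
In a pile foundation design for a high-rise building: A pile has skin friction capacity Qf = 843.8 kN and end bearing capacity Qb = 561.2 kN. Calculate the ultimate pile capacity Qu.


Using Qu = Qf + Qb
Qu = 843.8 + 561.2
Qu = 1405.0 kN


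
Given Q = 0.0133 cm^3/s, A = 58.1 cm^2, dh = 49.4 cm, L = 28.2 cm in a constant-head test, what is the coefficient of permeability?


Compute hydraulic gradient:
i = dh / L = 49.4 / 28.2 = 1.75177
Then apply Darcy's law:
k = Q / (A * i)
k = 0.0133 / (58.1 * 1.75177)
k = 0.0133 / 101.778
k = 0.000131 cm/s


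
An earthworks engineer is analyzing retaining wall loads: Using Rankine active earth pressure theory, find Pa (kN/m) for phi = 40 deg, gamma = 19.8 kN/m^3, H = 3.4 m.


Compute active earth pressure coefficient:
Ka = tan^2(45 - phi/2) = tan^2(25.0) = 0.217443
Compute active force:
Pa = 0.5 * Ka * gamma * H^2
Pa = 0.5 * 0.217443 * 19.8 * 3.4^2
Pa = 24.89 kN/m


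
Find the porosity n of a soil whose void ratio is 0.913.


Result: 0.4773

Derivation:
Using the relation n = e / (1 + e)
n = 0.913 / (1 + 0.913)
n = 0.913 / 1.913
n = 0.4773


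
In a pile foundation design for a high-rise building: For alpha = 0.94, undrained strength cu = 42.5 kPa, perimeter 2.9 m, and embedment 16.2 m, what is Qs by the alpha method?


Using Qs = alpha * cu * perimeter * L
Qs = 0.94 * 42.5 * 2.9 * 16.2
Qs = 1876.85 kN


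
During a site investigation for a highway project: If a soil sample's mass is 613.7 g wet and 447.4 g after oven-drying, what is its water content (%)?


Using w = (m_wet - m_dry) / m_dry * 100
m_wet - m_dry = 613.7 - 447.4 = 166.3 g
w = 166.3 / 447.4 * 100
w = 37.17 %


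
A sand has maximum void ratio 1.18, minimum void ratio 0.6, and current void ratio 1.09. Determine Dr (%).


Result: 15.52 %

Derivation:
Using Dr = (e_max - e) / (e_max - e_min) * 100
e_max - e = 1.18 - 1.09 = 0.09
e_max - e_min = 1.18 - 0.6 = 0.58
Dr = 0.09 / 0.58 * 100
Dr = 15.52 %


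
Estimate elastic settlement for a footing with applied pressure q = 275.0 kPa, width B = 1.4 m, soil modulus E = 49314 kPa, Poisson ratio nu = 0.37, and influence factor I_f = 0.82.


Using Se = q * B * (1 - nu^2) * I_f / E
1 - nu^2 = 1 - 0.37^2 = 0.8631
Se = 275.0 * 1.4 * 0.8631 * 0.82 / 49314
Se = 0.005525 m
Convert to mm: Se = 0.005525 * 1000 = 5.525 mm


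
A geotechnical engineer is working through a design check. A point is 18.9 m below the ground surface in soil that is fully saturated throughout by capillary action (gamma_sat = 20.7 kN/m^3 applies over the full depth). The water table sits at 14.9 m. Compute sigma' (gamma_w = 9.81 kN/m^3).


Result: 351.99 kPa

Derivation:
Total stress = gamma_sat * depth
sigma = 20.7 * 18.9 = 391.23 kPa
Pore water pressure u = gamma_w * (depth - d_wt)
u = 9.81 * (18.9 - 14.9) = 39.24 kPa
Effective stress = sigma - u
sigma' = 391.23 - 39.24 = 351.99 kPa


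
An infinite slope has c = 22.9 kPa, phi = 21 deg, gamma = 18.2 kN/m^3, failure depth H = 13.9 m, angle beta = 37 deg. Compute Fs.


Using Fs = c / (gamma*H*sin(beta)*cos(beta)) + tan(phi)/tan(beta)
Cohesion contribution = 22.9 / (18.2*13.9*sin(37)*cos(37))
Cohesion contribution = 0.188338
Friction contribution = tan(21)/tan(37) = 0.509405
Fs = 0.188338 + 0.509405
Fs = 0.698


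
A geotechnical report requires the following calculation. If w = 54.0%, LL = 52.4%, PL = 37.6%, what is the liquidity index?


First compute the plasticity index:
PI = LL - PL = 52.4 - 37.6 = 14.8
Then compute the liquidity index:
LI = (w - PL) / PI
LI = (54.0 - 37.6) / 14.8
LI = 1.108


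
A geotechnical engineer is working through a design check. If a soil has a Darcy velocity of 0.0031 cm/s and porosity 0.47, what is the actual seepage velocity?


Using v_s = v_d / n
v_s = 0.0031 / 0.47
v_s = 0.0066 cm/s


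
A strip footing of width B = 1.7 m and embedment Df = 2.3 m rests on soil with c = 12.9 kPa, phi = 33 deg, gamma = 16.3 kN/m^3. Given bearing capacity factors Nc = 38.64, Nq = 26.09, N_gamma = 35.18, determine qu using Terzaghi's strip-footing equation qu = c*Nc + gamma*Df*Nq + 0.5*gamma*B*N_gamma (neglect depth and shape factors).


Result: 1963.99 kPa

Derivation:
Compute qu = c*Nc + gamma*Df*Nq + 0.5*gamma*B*N_gamma
Term 1: 12.9 * 38.64 = 498.456
Term 2: 16.3 * 2.3 * 26.09 = 978.1141
Term 3: 0.5 * 16.3 * 1.7 * 35.18 = 487.4189
qu = 498.456 + 978.1141 + 487.4189
qu = 1963.99 kPa


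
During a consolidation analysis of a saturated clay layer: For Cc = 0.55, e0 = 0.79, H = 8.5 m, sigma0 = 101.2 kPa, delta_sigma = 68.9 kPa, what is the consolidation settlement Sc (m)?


Result: 0.589 m

Derivation:
Using Sc = Cc * H / (1 + e0) * log10((sigma0 + delta_sigma) / sigma0)
Stress ratio = (101.2 + 68.9) / 101.2 = 1.68083
log10(1.68083) = 0.225524
Cc * H / (1 + e0) = 0.55 * 8.5 / (1 + 0.79) = 2.61173
Sc = 2.61173 * 0.225524
Sc = 0.589 m


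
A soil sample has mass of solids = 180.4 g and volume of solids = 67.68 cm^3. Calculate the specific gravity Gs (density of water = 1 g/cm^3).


Using Gs = m_s / (V_s * rho_w)
Since rho_w = 1 g/cm^3:
Gs = 180.4 / 67.68
Gs = 2.665


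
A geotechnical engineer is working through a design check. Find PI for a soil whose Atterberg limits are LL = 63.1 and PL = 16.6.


Result: 46.5

Derivation:
Using PI = LL - PL
PI = 63.1 - 16.6
PI = 46.5


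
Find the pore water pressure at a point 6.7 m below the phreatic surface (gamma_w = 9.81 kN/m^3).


Using u = gamma_w * h_w
u = 9.81 * 6.7
u = 65.73 kPa


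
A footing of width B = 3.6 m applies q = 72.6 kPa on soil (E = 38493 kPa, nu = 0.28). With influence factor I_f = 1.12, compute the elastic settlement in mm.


Result: 7.008 mm

Derivation:
Using Se = q * B * (1 - nu^2) * I_f / E
1 - nu^2 = 1 - 0.28^2 = 0.9216
Se = 72.6 * 3.6 * 0.9216 * 1.12 / 38493
Se = 0.007008 m
Convert to mm: Se = 0.007008 * 1000 = 7.008 mm


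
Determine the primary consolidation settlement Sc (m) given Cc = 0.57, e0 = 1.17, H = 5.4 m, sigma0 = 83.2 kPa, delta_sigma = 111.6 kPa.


Result: 0.5241 m

Derivation:
Using Sc = Cc * H / (1 + e0) * log10((sigma0 + delta_sigma) / sigma0)
Stress ratio = (83.2 + 111.6) / 83.2 = 2.34135
log10(2.34135) = 0.369466
Cc * H / (1 + e0) = 0.57 * 5.4 / (1 + 1.17) = 1.41843
Sc = 1.41843 * 0.369466
Sc = 0.5241 m


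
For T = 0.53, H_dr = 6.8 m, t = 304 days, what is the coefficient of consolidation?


Result: 0.08062 m^2/day

Derivation:
Using cv = T * H_dr^2 / t
H_dr^2 = 6.8^2 = 46.24
cv = 0.53 * 46.24 / 304
cv = 0.08062 m^2/day


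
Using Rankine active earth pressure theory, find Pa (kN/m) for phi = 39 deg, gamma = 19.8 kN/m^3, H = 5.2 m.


Compute active earth pressure coefficient:
Ka = tan^2(45 - phi/2) = tan^2(25.5) = 0.227506
Compute active force:
Pa = 0.5 * Ka * gamma * H^2
Pa = 0.5 * 0.227506 * 19.8 * 5.2^2
Pa = 60.9 kN/m


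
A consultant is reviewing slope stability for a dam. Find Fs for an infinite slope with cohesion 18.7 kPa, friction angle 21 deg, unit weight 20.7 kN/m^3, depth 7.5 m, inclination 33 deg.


Using Fs = c / (gamma*H*sin(beta)*cos(beta)) + tan(phi)/tan(beta)
Cohesion contribution = 18.7 / (20.7*7.5*sin(33)*cos(33))
Cohesion contribution = 0.2637
Friction contribution = tan(21)/tan(33) = 0.591099
Fs = 0.2637 + 0.591099
Fs = 0.855


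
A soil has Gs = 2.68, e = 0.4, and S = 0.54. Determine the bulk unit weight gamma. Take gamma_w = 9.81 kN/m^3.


Using gamma = gamma_w * (Gs + S*e) / (1 + e)
Numerator: Gs + S*e = 2.68 + 0.54*0.4 = 2.896
Denominator: 1 + e = 1 + 0.4 = 1.4
gamma = 9.81 * 2.896 / 1.4
gamma = 20.293 kN/m^3


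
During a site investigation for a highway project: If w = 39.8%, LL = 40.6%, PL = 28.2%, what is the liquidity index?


Result: 0.935

Derivation:
First compute the plasticity index:
PI = LL - PL = 40.6 - 28.2 = 12.4
Then compute the liquidity index:
LI = (w - PL) / PI
LI = (39.8 - 28.2) / 12.4
LI = 0.935


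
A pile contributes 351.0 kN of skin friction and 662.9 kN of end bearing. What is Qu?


Result: 1013.9 kN

Derivation:
Using Qu = Qf + Qb
Qu = 351.0 + 662.9
Qu = 1013.9 kN


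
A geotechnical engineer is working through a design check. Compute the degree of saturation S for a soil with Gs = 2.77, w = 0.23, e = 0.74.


Using S = Gs * w / e
S = 2.77 * 0.23 / 0.74
S = 0.8609


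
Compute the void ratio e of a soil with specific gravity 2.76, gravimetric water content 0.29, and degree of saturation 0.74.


Using the relation e = Gs * w / S
e = 2.76 * 0.29 / 0.74
e = 1.0816


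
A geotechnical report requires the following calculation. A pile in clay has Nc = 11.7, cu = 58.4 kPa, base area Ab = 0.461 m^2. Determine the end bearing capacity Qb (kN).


Using Qb = Nc * cu * Ab
Qb = 11.7 * 58.4 * 0.461
Qb = 314.99 kN


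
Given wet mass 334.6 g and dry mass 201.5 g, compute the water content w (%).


Using w = (m_wet - m_dry) / m_dry * 100
m_wet - m_dry = 334.6 - 201.5 = 133.1 g
w = 133.1 / 201.5 * 100
w = 66.05 %


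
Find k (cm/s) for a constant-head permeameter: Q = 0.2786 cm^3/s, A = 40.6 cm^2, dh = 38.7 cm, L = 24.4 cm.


Compute hydraulic gradient:
i = dh / L = 38.7 / 24.4 = 1.58607
Then apply Darcy's law:
k = Q / (A * i)
k = 0.2786 / (40.6 * 1.58607)
k = 0.2786 / 64.3943
k = 0.004326 cm/s


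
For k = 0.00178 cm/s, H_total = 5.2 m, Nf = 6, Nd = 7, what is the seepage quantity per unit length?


Convert k to m/s for unit consistency with H:
k = 0.00178 cm/s = 0.00178 / 100 m/s = 1.78e-05 m/s
Using q = k * H * Nf / Nd
Nf / Nd = 6 / 7 = 0.8571
q = 1.78e-05 * 5.2 * 0.8571
q = 7.934e-05 m^3/s per m


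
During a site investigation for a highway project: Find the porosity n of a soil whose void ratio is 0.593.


Using the relation n = e / (1 + e)
n = 0.593 / (1 + 0.593)
n = 0.593 / 1.593
n = 0.3723


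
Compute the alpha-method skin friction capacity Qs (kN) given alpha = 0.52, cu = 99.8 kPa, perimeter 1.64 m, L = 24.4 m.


Using Qs = alpha * cu * perimeter * L
Qs = 0.52 * 99.8 * 1.64 * 24.4
Qs = 2076.67 kN


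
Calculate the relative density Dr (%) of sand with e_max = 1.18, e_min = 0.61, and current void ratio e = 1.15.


Using Dr = (e_max - e) / (e_max - e_min) * 100
e_max - e = 1.18 - 1.15 = 0.03
e_max - e_min = 1.18 - 0.61 = 0.57
Dr = 0.03 / 0.57 * 100
Dr = 5.26 %


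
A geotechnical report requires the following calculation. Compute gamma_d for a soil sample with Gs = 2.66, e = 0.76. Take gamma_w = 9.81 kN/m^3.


Result: 14.826 kN/m^3

Derivation:
Using gamma_d = Gs * gamma_w / (1 + e)
gamma_d = 2.66 * 9.81 / (1 + 0.76)
gamma_d = 2.66 * 9.81 / 1.76
gamma_d = 14.826 kN/m^3


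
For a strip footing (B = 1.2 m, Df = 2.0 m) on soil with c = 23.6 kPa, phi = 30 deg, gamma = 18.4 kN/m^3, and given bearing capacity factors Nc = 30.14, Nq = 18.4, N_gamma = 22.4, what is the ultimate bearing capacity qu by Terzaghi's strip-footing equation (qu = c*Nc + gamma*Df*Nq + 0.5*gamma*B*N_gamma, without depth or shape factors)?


Compute qu = c*Nc + gamma*Df*Nq + 0.5*gamma*B*N_gamma
Term 1: 23.6 * 30.14 = 711.304
Term 2: 18.4 * 2.0 * 18.4 = 677.12
Term 3: 0.5 * 18.4 * 1.2 * 22.4 = 247.296
qu = 711.304 + 677.12 + 247.296
qu = 1635.72 kPa


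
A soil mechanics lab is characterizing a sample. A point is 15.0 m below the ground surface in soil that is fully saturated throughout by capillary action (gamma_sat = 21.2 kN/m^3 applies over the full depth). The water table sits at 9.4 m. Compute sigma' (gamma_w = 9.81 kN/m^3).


Total stress = gamma_sat * depth
sigma = 21.2 * 15.0 = 318.0 kPa
Pore water pressure u = gamma_w * (depth - d_wt)
u = 9.81 * (15.0 - 9.4) = 54.936 kPa
Effective stress = sigma - u
sigma' = 318.0 - 54.936 = 263.06 kPa


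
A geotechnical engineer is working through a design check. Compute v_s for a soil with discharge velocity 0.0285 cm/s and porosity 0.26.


Using v_s = v_d / n
v_s = 0.0285 / 0.26
v_s = 0.10962 cm/s


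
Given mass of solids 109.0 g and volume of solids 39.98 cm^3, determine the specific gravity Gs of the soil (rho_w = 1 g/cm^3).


Using Gs = m_s / (V_s * rho_w)
Since rho_w = 1 g/cm^3:
Gs = 109.0 / 39.98
Gs = 2.726


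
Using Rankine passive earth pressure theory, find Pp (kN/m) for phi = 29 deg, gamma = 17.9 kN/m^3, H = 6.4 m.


Compute passive earth pressure coefficient:
Kp = tan^2(45 + phi/2) = tan^2(59.5) = 2.88206
Compute passive force:
Pp = 0.5 * Kp * gamma * H^2
Pp = 0.5 * 2.88206 * 17.9 * 6.4^2
Pp = 1056.54 kN/m


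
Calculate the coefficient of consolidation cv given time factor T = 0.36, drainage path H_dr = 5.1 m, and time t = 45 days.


Using cv = T * H_dr^2 / t
H_dr^2 = 5.1^2 = 26.01
cv = 0.36 * 26.01 / 45
cv = 0.20808 m^2/day


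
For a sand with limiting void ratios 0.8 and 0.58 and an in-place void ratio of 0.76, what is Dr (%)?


Result: 18.18 %

Derivation:
Using Dr = (e_max - e) / (e_max - e_min) * 100
e_max - e = 0.8 - 0.76 = 0.04
e_max - e_min = 0.8 - 0.58 = 0.22
Dr = 0.04 / 0.22 * 100
Dr = 18.18 %


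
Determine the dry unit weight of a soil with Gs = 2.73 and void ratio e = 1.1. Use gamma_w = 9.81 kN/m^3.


Using gamma_d = Gs * gamma_w / (1 + e)
gamma_d = 2.73 * 9.81 / (1 + 1.1)
gamma_d = 2.73 * 9.81 / 2.1
gamma_d = 12.753 kN/m^3


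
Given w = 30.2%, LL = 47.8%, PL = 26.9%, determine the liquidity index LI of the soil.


First compute the plasticity index:
PI = LL - PL = 47.8 - 26.9 = 20.9
Then compute the liquidity index:
LI = (w - PL) / PI
LI = (30.2 - 26.9) / 20.9
LI = 0.158


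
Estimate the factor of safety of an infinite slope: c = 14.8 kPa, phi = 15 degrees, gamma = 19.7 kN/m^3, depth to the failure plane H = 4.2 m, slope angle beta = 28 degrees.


Using Fs = c / (gamma*H*sin(beta)*cos(beta)) + tan(phi)/tan(beta)
Cohesion contribution = 14.8 / (19.7*4.2*sin(28)*cos(28))
Cohesion contribution = 0.431521
Friction contribution = tan(15)/tan(28) = 0.503939
Fs = 0.431521 + 0.503939
Fs = 0.935


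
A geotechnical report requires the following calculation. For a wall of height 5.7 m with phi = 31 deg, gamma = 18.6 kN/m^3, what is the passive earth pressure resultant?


Compute passive earth pressure coefficient:
Kp = tan^2(45 + phi/2) = tan^2(60.5) = 3.124035
Compute passive force:
Pp = 0.5 * Kp * gamma * H^2
Pp = 0.5 * 3.124035 * 18.6 * 5.7^2
Pp = 943.95 kN/m


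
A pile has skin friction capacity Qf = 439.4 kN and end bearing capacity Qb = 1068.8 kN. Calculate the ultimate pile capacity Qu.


Result: 1508.2 kN

Derivation:
Using Qu = Qf + Qb
Qu = 439.4 + 1068.8
Qu = 1508.2 kN


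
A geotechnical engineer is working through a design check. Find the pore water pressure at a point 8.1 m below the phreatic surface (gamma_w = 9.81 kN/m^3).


Result: 79.46 kPa

Derivation:
Using u = gamma_w * h_w
u = 9.81 * 8.1
u = 79.46 kPa


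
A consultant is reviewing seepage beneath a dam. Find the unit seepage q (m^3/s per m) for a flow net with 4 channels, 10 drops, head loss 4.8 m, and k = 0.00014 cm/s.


Convert k to m/s for unit consistency with H:
k = 0.00014 cm/s = 0.00014 / 100 m/s = 1.4e-06 m/s
Using q = k * H * Nf / Nd
Nf / Nd = 4 / 10 = 0.4
q = 1.4e-06 * 4.8 * 0.4
q = 2.688e-06 m^3/s per m


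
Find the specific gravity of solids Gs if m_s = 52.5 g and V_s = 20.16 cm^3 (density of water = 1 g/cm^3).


Using Gs = m_s / (V_s * rho_w)
Since rho_w = 1 g/cm^3:
Gs = 52.5 / 20.16
Gs = 2.604


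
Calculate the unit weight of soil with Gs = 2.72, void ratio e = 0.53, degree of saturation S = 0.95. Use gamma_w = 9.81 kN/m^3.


Using gamma = gamma_w * (Gs + S*e) / (1 + e)
Numerator: Gs + S*e = 2.72 + 0.95*0.53 = 3.2235
Denominator: 1 + e = 1 + 0.53 = 1.53
gamma = 9.81 * 3.2235 / 1.53
gamma = 20.668 kN/m^3


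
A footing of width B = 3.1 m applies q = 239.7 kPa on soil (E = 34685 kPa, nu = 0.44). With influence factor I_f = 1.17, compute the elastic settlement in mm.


Using Se = q * B * (1 - nu^2) * I_f / E
1 - nu^2 = 1 - 0.44^2 = 0.8064
Se = 239.7 * 3.1 * 0.8064 * 1.17 / 34685
Se = 0.020213 m
Convert to mm: Se = 0.020213 * 1000 = 20.213 mm


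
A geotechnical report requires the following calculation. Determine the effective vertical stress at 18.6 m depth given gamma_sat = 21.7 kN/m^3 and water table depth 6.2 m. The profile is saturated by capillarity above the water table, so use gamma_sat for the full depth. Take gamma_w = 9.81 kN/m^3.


Total stress = gamma_sat * depth
sigma = 21.7 * 18.6 = 403.62 kPa
Pore water pressure u = gamma_w * (depth - d_wt)
u = 9.81 * (18.6 - 6.2) = 121.644 kPa
Effective stress = sigma - u
sigma' = 403.62 - 121.644 = 281.98 kPa


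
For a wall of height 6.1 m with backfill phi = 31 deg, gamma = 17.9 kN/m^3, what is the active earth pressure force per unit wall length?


Compute active earth pressure coefficient:
Ka = tan^2(45 - phi/2) = tan^2(29.5) = 0.320099
Compute active force:
Pa = 0.5 * Ka * gamma * H^2
Pa = 0.5 * 0.320099 * 17.9 * 6.1^2
Pa = 106.6 kN/m


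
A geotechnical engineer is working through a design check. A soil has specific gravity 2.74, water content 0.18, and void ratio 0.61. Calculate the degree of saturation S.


Using S = Gs * w / e
S = 2.74 * 0.18 / 0.61
S = 0.8085


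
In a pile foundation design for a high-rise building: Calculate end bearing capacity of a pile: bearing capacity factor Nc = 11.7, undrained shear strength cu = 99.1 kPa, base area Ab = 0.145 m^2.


Using Qb = Nc * cu * Ab
Qb = 11.7 * 99.1 * 0.145
Qb = 168.12 kN


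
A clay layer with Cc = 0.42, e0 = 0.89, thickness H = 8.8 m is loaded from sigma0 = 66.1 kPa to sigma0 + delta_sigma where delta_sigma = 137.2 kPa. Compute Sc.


Using Sc = Cc * H / (1 + e0) * log10((sigma0 + delta_sigma) / sigma0)
Stress ratio = (66.1 + 137.2) / 66.1 = 3.07564
log10(3.07564) = 0.487936
Cc * H / (1 + e0) = 0.42 * 8.8 / (1 + 0.89) = 1.95556
Sc = 1.95556 * 0.487936
Sc = 0.9542 m


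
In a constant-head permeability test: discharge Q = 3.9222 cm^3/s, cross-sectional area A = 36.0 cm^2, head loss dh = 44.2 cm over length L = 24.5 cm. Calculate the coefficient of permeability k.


Compute hydraulic gradient:
i = dh / L = 44.2 / 24.5 = 1.80408
Then apply Darcy's law:
k = Q / (A * i)
k = 3.9222 / (36.0 * 1.80408)
k = 3.9222 / 64.9469
k = 0.060391 cm/s


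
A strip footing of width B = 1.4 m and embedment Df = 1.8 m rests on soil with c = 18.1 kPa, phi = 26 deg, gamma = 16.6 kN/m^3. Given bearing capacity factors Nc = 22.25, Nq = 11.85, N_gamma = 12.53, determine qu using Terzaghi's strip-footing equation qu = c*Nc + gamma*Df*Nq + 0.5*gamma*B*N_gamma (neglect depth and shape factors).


Compute qu = c*Nc + gamma*Df*Nq + 0.5*gamma*B*N_gamma
Term 1: 18.1 * 22.25 = 402.725
Term 2: 16.6 * 1.8 * 11.85 = 354.078
Term 3: 0.5 * 16.6 * 1.4 * 12.53 = 145.5986
qu = 402.725 + 354.078 + 145.5986
qu = 902.4 kPa


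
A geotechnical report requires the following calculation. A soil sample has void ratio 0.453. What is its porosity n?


Result: 0.3118

Derivation:
Using the relation n = e / (1 + e)
n = 0.453 / (1 + 0.453)
n = 0.453 / 1.453
n = 0.3118


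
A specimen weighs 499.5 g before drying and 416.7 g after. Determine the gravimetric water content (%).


Result: 19.87 %

Derivation:
Using w = (m_wet - m_dry) / m_dry * 100
m_wet - m_dry = 499.5 - 416.7 = 82.8 g
w = 82.8 / 416.7 * 100
w = 19.87 %


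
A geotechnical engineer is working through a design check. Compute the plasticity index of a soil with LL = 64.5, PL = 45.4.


Using PI = LL - PL
PI = 64.5 - 45.4
PI = 19.1


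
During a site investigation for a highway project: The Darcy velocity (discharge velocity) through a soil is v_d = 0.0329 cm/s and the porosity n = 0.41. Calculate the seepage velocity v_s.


Using v_s = v_d / n
v_s = 0.0329 / 0.41
v_s = 0.08024 cm/s


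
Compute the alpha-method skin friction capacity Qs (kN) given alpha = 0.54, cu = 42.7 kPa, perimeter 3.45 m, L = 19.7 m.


Using Qs = alpha * cu * perimeter * L
Qs = 0.54 * 42.7 * 3.45 * 19.7
Qs = 1567.14 kN


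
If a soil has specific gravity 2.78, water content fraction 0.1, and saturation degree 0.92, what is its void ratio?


Using the relation e = Gs * w / S
e = 2.78 * 0.1 / 0.92
e = 0.3022


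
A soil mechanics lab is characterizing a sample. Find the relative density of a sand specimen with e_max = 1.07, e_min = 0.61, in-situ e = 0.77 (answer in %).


Using Dr = (e_max - e) / (e_max - e_min) * 100
e_max - e = 1.07 - 0.77 = 0.3
e_max - e_min = 1.07 - 0.61 = 0.46
Dr = 0.3 / 0.46 * 100
Dr = 65.22 %


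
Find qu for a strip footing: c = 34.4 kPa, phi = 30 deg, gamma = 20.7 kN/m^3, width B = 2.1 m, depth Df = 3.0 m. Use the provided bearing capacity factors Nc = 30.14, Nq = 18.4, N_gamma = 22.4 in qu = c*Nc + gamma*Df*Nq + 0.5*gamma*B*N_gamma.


Compute qu = c*Nc + gamma*Df*Nq + 0.5*gamma*B*N_gamma
Term 1: 34.4 * 30.14 = 1036.816
Term 2: 20.7 * 3.0 * 18.4 = 1142.64
Term 3: 0.5 * 20.7 * 2.1 * 22.4 = 486.864
qu = 1036.816 + 1142.64 + 486.864
qu = 2666.32 kPa


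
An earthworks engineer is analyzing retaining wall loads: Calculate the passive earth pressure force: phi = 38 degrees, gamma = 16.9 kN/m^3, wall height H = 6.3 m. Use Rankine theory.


Compute passive earth pressure coefficient:
Kp = tan^2(45 + phi/2) = tan^2(64.0) = 4.203746
Compute passive force:
Pp = 0.5 * Kp * gamma * H^2
Pp = 0.5 * 4.203746 * 16.9 * 6.3^2
Pp = 1409.85 kN/m


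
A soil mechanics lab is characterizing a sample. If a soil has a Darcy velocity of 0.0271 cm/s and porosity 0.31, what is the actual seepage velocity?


Result: 0.08742 cm/s

Derivation:
Using v_s = v_d / n
v_s = 0.0271 / 0.31
v_s = 0.08742 cm/s


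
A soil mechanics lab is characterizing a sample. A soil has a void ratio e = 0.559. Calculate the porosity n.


Result: 0.3586

Derivation:
Using the relation n = e / (1 + e)
n = 0.559 / (1 + 0.559)
n = 0.559 / 1.559
n = 0.3586


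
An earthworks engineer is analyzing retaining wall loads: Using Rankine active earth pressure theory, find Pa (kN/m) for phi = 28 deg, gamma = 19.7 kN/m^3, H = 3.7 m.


Result: 48.68 kN/m

Derivation:
Compute active earth pressure coefficient:
Ka = tan^2(45 - phi/2) = tan^2(31.0) = 0.361033
Compute active force:
Pa = 0.5 * Ka * gamma * H^2
Pa = 0.5 * 0.361033 * 19.7 * 3.7^2
Pa = 48.68 kN/m


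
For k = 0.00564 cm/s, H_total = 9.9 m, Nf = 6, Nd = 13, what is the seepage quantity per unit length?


Convert k to m/s for unit consistency with H:
k = 0.00564 cm/s = 0.00564 / 100 m/s = 5.64e-05 m/s
Using q = k * H * Nf / Nd
Nf / Nd = 6 / 13 = 0.4615
q = 5.64e-05 * 9.9 * 0.4615
q = 0.0002577 m^3/s per m


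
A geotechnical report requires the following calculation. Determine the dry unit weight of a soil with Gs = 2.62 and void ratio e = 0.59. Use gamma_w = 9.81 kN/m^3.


Result: 16.165 kN/m^3

Derivation:
Using gamma_d = Gs * gamma_w / (1 + e)
gamma_d = 2.62 * 9.81 / (1 + 0.59)
gamma_d = 2.62 * 9.81 / 1.59
gamma_d = 16.165 kN/m^3


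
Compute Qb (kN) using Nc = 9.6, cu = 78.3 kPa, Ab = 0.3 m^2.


Using Qb = Nc * cu * Ab
Qb = 9.6 * 78.3 * 0.3
Qb = 225.5 kN


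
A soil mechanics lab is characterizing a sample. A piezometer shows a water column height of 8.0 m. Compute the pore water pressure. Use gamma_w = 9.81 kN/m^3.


Using u = gamma_w * h_w
u = 9.81 * 8.0
u = 78.48 kPa


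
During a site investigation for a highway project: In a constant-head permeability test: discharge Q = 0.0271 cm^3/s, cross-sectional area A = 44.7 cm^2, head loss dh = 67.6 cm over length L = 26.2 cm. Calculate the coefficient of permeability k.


Compute hydraulic gradient:
i = dh / L = 67.6 / 26.2 = 2.58015
Then apply Darcy's law:
k = Q / (A * i)
k = 0.0271 / (44.7 * 2.58015)
k = 0.0271 / 115.333
k = 0.000235 cm/s


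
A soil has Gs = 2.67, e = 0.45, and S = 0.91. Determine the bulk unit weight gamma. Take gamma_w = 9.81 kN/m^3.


Using gamma = gamma_w * (Gs + S*e) / (1 + e)
Numerator: Gs + S*e = 2.67 + 0.91*0.45 = 3.0795
Denominator: 1 + e = 1 + 0.45 = 1.45
gamma = 9.81 * 3.0795 / 1.45
gamma = 20.834 kN/m^3


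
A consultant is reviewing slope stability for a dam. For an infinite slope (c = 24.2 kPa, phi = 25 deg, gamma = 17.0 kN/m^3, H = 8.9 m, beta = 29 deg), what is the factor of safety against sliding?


Result: 1.218

Derivation:
Using Fs = c / (gamma*H*sin(beta)*cos(beta)) + tan(phi)/tan(beta)
Cohesion contribution = 24.2 / (17.0*8.9*sin(29)*cos(29))
Cohesion contribution = 0.377212
Friction contribution = tan(25)/tan(29) = 0.841241
Fs = 0.377212 + 0.841241
Fs = 1.218


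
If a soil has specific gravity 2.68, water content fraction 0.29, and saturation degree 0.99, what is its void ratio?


Using the relation e = Gs * w / S
e = 2.68 * 0.29 / 0.99
e = 0.7851


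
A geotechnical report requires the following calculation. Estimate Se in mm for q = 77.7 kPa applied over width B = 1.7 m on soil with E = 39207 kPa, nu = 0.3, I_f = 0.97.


Using Se = q * B * (1 - nu^2) * I_f / E
1 - nu^2 = 1 - 0.3^2 = 0.91
Se = 77.7 * 1.7 * 0.91 * 0.97 / 39207
Se = 0.002974 m
Convert to mm: Se = 0.002974 * 1000 = 2.974 mm


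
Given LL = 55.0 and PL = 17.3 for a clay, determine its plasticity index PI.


Result: 37.7

Derivation:
Using PI = LL - PL
PI = 55.0 - 17.3
PI = 37.7


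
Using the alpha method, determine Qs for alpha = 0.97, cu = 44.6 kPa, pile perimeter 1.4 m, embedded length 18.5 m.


Using Qs = alpha * cu * perimeter * L
Qs = 0.97 * 44.6 * 1.4 * 18.5
Qs = 1120.49 kN


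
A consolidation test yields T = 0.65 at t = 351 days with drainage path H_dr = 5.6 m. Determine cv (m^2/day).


Result: 0.05807 m^2/day

Derivation:
Using cv = T * H_dr^2 / t
H_dr^2 = 5.6^2 = 31.36
cv = 0.65 * 31.36 / 351
cv = 0.05807 m^2/day


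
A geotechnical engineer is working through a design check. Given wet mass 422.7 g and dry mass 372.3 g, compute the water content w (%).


Using w = (m_wet - m_dry) / m_dry * 100
m_wet - m_dry = 422.7 - 372.3 = 50.4 g
w = 50.4 / 372.3 * 100
w = 13.54 %


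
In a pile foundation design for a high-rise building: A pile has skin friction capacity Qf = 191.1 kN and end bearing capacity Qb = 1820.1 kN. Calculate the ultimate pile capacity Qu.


Using Qu = Qf + Qb
Qu = 191.1 + 1820.1
Qu = 2011.2 kN


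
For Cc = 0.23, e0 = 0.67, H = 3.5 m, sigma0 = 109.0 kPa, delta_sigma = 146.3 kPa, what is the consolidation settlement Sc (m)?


Using Sc = Cc * H / (1 + e0) * log10((sigma0 + delta_sigma) / sigma0)
Stress ratio = (109.0 + 146.3) / 109.0 = 2.3422
log10(2.3422) = 0.369624
Cc * H / (1 + e0) = 0.23 * 3.5 / (1 + 0.67) = 0.482036
Sc = 0.482036 * 0.369624
Sc = 0.1782 m


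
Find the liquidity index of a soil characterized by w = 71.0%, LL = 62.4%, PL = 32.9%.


Result: 1.292

Derivation:
First compute the plasticity index:
PI = LL - PL = 62.4 - 32.9 = 29.5
Then compute the liquidity index:
LI = (w - PL) / PI
LI = (71.0 - 32.9) / 29.5
LI = 1.292


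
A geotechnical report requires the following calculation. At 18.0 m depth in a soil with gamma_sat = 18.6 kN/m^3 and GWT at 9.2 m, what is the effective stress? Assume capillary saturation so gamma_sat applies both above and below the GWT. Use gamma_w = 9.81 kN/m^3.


Total stress = gamma_sat * depth
sigma = 18.6 * 18.0 = 334.8 kPa
Pore water pressure u = gamma_w * (depth - d_wt)
u = 9.81 * (18.0 - 9.2) = 86.328 kPa
Effective stress = sigma - u
sigma' = 334.8 - 86.328 = 248.47 kPa
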